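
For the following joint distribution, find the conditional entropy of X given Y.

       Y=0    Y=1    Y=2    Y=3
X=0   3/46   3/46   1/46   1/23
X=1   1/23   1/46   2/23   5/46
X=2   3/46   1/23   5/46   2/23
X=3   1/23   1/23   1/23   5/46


H(X|Y) = Σ_y p(y) H(X|Y=y)
  p(Y=0) = 5/23, H(X|Y=0) = 1.9710
  p(Y=1) = 4/23, H(X|Y=1) = 1.9056
  p(Y=2) = 6/23, H(X|Y=2) = 1.7842
  p(Y=3) = 8/23, H(X|Y=3) = 1.9238
H(X|Y) = 0.2174×1.9710 + 0.1739×1.9056 + 0.2609×1.7842 + 0.3478×1.9238 = 1.8945 bits


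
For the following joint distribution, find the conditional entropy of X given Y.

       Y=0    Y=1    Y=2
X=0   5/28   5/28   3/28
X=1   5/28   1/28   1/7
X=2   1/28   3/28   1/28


H(X|Y) = Σ_y p(y) H(X|Y=y)
  p(Y=0) = 11/28, H(X|Y=0) = 1.3486
  p(Y=1) = 9/28, H(X|Y=1) = 1.3516
  p(Y=2) = 2/7, H(X|Y=2) = 1.4056
H(X|Y) = 0.3929×1.3486 + 0.3214×1.3516 + 0.2857×1.4056 = 1.3659 bits


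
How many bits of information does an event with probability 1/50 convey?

Information content I(x) = -log₂(p(x))
I = -log₂(1/50) = -log₂(0.0200)
I = 5.6439 bits


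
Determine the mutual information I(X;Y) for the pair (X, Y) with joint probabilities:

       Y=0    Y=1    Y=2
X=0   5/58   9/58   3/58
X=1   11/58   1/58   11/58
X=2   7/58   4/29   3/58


H(X) = 1.5720, H(Y) = 1.5720, H(X,Y) = 2.9372
I(X;Y) = H(X) + H(Y) - H(X,Y) = 0.2068 bits


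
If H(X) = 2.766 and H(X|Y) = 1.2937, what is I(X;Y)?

I(X;Y) = H(X) - H(X|Y)
I(X;Y) = 2.766 - 1.2937 = 1.4723 bits


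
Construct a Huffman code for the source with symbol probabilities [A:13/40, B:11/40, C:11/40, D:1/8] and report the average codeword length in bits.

Huffman tree construction:
Combine smallest probabilities repeatedly
Resulting codes:
  A: 11 (length 2)
  B: 01 (length 2)
  C: 10 (length 2)
  D: 00 (length 2)
Average length = Σ p(s) × length(s) = 2.0000 bits


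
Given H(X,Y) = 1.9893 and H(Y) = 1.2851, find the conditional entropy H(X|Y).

Chain rule: H(X,Y) = H(X|Y) + H(Y)
H(X|Y) = H(X,Y) - H(Y) = 1.9893 - 1.2851 = 0.7042 bits


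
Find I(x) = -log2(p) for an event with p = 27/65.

Information content I(x) = -log₂(p(x))
I = -log₂(27/65) = -log₂(0.4154)
I = 1.2675 bits


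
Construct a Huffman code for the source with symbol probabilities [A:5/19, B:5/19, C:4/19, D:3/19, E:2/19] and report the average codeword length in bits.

Huffman tree construction:
Combine smallest probabilities repeatedly
Resulting codes:
  A: 01 (length 2)
  B: 10 (length 2)
  C: 00 (length 2)
  D: 111 (length 3)
  E: 110 (length 3)
Average length = Σ p(s) × length(s) = 2.2632 bits


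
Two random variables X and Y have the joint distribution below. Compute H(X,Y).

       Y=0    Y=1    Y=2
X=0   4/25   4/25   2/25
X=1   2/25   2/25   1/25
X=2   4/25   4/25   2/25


H(X,Y) = -Σ p(x,y) log₂ p(x,y)
  p(0,0)=4/25: -0.1600 × log₂(0.1600) = 0.4230
  p(0,1)=4/25: -0.1600 × log₂(0.1600) = 0.4230
  p(0,2)=2/25: -0.0800 × log₂(0.0800) = 0.2915
  p(1,0)=2/25: -0.0800 × log₂(0.0800) = 0.2915
  p(1,1)=2/25: -0.0800 × log₂(0.0800) = 0.2915
  p(1,2)=1/25: -0.0400 × log₂(0.0400) = 0.1858
  p(2,0)=4/25: -0.1600 × log₂(0.1600) = 0.4230
  p(2,1)=4/25: -0.1600 × log₂(0.1600) = 0.4230
  p(2,2)=2/25: -0.0800 × log₂(0.0800) = 0.2915
H(X,Y) = 3.0439 bits


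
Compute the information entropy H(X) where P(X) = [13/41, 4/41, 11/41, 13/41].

H(X) = -Σ p(x) log₂ p(x)
  -13/41 × log₂(13/41) = 0.5254
  -4/41 × log₂(4/41) = 0.3276
  -11/41 × log₂(11/41) = 0.5093
  -13/41 × log₂(13/41) = 0.5254
H(X) = 1.8877 bits


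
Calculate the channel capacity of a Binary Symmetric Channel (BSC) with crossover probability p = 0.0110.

For BSC with error probability p:
C = 1 - H(p) where H(p) is binary entropy
H(0.0110) = -0.0110 × log₂(0.0110) - 0.9890 × log₂(0.9890)
H(p) = 0.0874
C = 1 - 0.0874 = 0.9126 bits/use


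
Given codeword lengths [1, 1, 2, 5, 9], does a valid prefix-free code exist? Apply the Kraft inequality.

Kraft inequality: Σ 2^(-l_i) ≤ 1 for prefix-free code
Calculating: 2^(-1) + 2^(-1) + 2^(-2) + 2^(-5) + 2^(-9)
= 0.5 + 0.5 + 0.25 + 0.03125 + 0.001953125
= 1.2832
Since 1.2832 > 1, prefix-free code does not exist


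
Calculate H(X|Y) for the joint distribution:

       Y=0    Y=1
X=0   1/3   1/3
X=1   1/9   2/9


H(X|Y) = Σ_y p(y) H(X|Y=y)
  p(Y=0) = 4/9, H(X|Y=0) = 0.8113
  p(Y=1) = 5/9, H(X|Y=1) = 0.9710
H(X|Y) = 0.4444×0.8113 + 0.5556×0.9710 = 0.9000 bits


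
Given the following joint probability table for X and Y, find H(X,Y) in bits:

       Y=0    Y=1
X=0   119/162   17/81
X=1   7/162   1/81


H(X,Y) = -Σ p(x,y) log₂ p(x,y)
  p(0,0)=119/162: -0.7346 × log₂(0.7346) = 0.3269
  p(0,1)=17/81: -0.2099 × log₂(0.2099) = 0.4727
  p(1,0)=7/162: -0.0432 × log₂(0.0432) = 0.1958
  p(1,1)=1/81: -0.0123 × log₂(0.0123) = 0.0783
H(X,Y) = 1.0737 bits


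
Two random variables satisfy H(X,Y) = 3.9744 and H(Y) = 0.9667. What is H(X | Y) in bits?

Chain rule: H(X,Y) = H(X|Y) + H(Y)
H(X|Y) = H(X,Y) - H(Y) = 3.9744 - 0.9667 = 3.0077 bits


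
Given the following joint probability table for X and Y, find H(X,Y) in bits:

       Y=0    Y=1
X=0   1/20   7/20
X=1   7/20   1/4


H(X,Y) = -Σ p(x,y) log₂ p(x,y)
  p(0,0)=1/20: -0.0500 × log₂(0.0500) = 0.2161
  p(0,1)=7/20: -0.3500 × log₂(0.3500) = 0.5301
  p(1,0)=7/20: -0.3500 × log₂(0.3500) = 0.5301
  p(1,1)=1/4: -0.2500 × log₂(0.2500) = 0.5000
H(X,Y) = 1.7763 bits


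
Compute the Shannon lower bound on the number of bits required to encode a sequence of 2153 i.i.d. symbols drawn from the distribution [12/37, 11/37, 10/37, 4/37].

Entropy H = 1.9042 bits/symbol
Minimum bits = H × n = 1.9042 × 2153
= 4099.85 bits


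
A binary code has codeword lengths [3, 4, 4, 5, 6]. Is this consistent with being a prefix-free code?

Kraft inequality: Σ 2^(-l_i) ≤ 1 for prefix-free code
Calculating: 2^(-3) + 2^(-4) + 2^(-4) + 2^(-5) + 2^(-6)
= 0.125 + 0.0625 + 0.0625 + 0.03125 + 0.015625
= 0.2969
Since 0.2969 ≤ 1, prefix-free code exists


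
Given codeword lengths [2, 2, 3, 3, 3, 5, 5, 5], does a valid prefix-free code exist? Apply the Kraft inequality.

Kraft inequality: Σ 2^(-l_i) ≤ 1 for prefix-free code
Calculating: 2^(-2) + 2^(-2) + 2^(-3) + 2^(-3) + 2^(-3) + 2^(-5) + 2^(-5) + 2^(-5)
= 0.25 + 0.25 + 0.125 + 0.125 + 0.125 + 0.03125 + 0.03125 + 0.03125
= 0.9688
Since 0.9688 ≤ 1, prefix-free code exists


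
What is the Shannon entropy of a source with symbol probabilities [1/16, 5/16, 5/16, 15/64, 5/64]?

H(X) = -Σ p(x) log₂ p(x)
  -1/16 × log₂(1/16) = 0.2500
  -5/16 × log₂(5/16) = 0.5244
  -5/16 × log₂(5/16) = 0.5244
  -15/64 × log₂(15/64) = 0.4906
  -5/64 × log₂(5/64) = 0.2873
H(X) = 2.0767 bits


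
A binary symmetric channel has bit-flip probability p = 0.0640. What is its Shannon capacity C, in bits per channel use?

For BSC with error probability p:
C = 1 - H(p) where H(p) is binary entropy
H(0.0640) = -0.0640 × log₂(0.0640) - 0.9360 × log₂(0.9360)
H(p) = 0.3431
C = 1 - 0.3431 = 0.6569 bits/use


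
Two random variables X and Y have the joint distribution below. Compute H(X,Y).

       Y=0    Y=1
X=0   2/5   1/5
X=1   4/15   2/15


H(X,Y) = -Σ p(x,y) log₂ p(x,y)
  p(0,0)=2/5: -0.4000 × log₂(0.4000) = 0.5288
  p(0,1)=1/5: -0.2000 × log₂(0.2000) = 0.4644
  p(1,0)=4/15: -0.2667 × log₂(0.2667) = 0.5085
  p(1,1)=2/15: -0.1333 × log₂(0.1333) = 0.3876
H(X,Y) = 1.8892 bits


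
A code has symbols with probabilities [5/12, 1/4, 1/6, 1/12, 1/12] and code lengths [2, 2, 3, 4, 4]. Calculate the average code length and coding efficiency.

Average length L = Σ p_i × l_i = 2.5000 bits
Entropy H = 2.0546 bits
Efficiency η = H/L × 100% = 82.18%


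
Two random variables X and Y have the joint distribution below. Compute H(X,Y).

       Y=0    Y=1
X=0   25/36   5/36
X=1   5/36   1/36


H(X,Y) = -Σ p(x,y) log₂ p(x,y)
  p(0,0)=25/36: -0.6944 × log₂(0.6944) = 0.3653
  p(0,1)=5/36: -0.1389 × log₂(0.1389) = 0.3956
  p(1,0)=5/36: -0.1389 × log₂(0.1389) = 0.3956
  p(1,1)=1/36: -0.0278 × log₂(0.0278) = 0.1436
H(X,Y) = 1.3000 bits


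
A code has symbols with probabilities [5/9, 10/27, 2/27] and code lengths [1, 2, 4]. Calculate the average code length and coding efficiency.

Average length L = Σ p_i × l_i = 1.5926 bits
Entropy H = 1.2800 bits
Efficiency η = H/L × 100% = 80.37%


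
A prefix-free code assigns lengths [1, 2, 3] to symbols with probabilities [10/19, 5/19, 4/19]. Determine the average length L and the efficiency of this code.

Average length L = Σ p_i × l_i = 1.6842 bits
Entropy H = 1.4675 bits
Efficiency η = H/L × 100% = 87.13%


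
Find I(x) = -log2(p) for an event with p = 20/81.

Information content I(x) = -log₂(p(x))
I = -log₂(20/81) = -log₂(0.2469)
I = 2.0179 bits


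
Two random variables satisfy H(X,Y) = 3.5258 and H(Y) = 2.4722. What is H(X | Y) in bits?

Chain rule: H(X,Y) = H(X|Y) + H(Y)
H(X|Y) = H(X,Y) - H(Y) = 3.5258 - 2.4722 = 1.0536 bits


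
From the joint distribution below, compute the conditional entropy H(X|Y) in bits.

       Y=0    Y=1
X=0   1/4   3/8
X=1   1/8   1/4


H(X|Y) = Σ_y p(y) H(X|Y=y)
  p(Y=0) = 3/8, H(X|Y=0) = 0.9183
  p(Y=1) = 5/8, H(X|Y=1) = 0.9710
H(X|Y) = 0.3750×0.9183 + 0.6250×0.9710 = 0.9512 bits


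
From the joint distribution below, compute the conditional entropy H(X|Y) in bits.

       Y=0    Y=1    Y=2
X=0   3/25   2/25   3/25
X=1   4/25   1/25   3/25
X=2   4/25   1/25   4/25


H(X|Y) = Σ_y p(y) H(X|Y=y)
  p(Y=0) = 11/25, H(X|Y=0) = 1.5726
  p(Y=1) = 4/25, H(X|Y=1) = 1.5000
  p(Y=2) = 2/5, H(X|Y=2) = 1.5710
H(X|Y) = 0.4400×1.5726 + 0.1600×1.5000 + 0.4000×1.5710 = 1.5603 bits


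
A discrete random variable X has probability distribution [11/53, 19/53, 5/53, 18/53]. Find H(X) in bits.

H(X) = -Σ p(x) log₂ p(x)
  -11/53 × log₂(11/53) = 0.4708
  -19/53 × log₂(19/53) = 0.5306
  -5/53 × log₂(5/53) = 0.3213
  -18/53 × log₂(18/53) = 0.5291
H(X) = 1.8518 bits


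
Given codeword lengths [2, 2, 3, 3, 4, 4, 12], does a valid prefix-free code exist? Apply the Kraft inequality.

Kraft inequality: Σ 2^(-l_i) ≤ 1 for prefix-free code
Calculating: 2^(-2) + 2^(-2) + 2^(-3) + 2^(-3) + 2^(-4) + 2^(-4) + 2^(-12)
= 0.25 + 0.25 + 0.125 + 0.125 + 0.0625 + 0.0625 + 0.000244140625
= 0.8752
Since 0.8752 ≤ 1, prefix-free code exists


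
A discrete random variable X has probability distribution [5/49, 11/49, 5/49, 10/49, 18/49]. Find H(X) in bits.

H(X) = -Σ p(x) log₂ p(x)
  -5/49 × log₂(5/49) = 0.3360
  -11/49 × log₂(11/49) = 0.4838
  -5/49 × log₂(5/49) = 0.3360
  -10/49 × log₂(10/49) = 0.4679
  -18/49 × log₂(18/49) = 0.5307
H(X) = 2.1545 bits


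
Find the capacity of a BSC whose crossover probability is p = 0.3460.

For BSC with error probability p:
C = 1 - H(p) where H(p) is binary entropy
H(0.3460) = -0.3460 × log₂(0.3460) - 0.6540 × log₂(0.6540)
H(p) = 0.9304
C = 1 - 0.9304 = 0.0696 bits/use


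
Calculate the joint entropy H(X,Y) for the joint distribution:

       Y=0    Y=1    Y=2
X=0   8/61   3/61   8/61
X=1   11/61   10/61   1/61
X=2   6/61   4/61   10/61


H(X,Y) = -Σ p(x,y) log₂ p(x,y)
  p(0,0)=8/61: -0.1311 × log₂(0.1311) = 0.3844
  p(0,1)=3/61: -0.0492 × log₂(0.0492) = 0.2137
  p(0,2)=8/61: -0.1311 × log₂(0.1311) = 0.3844
  p(1,0)=11/61: -0.1803 × log₂(0.1803) = 0.4456
  p(1,1)=10/61: -0.1639 × log₂(0.1639) = 0.4277
  p(1,2)=1/61: -0.0164 × log₂(0.0164) = 0.0972
  p(2,0)=6/61: -0.0984 × log₂(0.0984) = 0.3291
  p(2,1)=4/61: -0.0656 × log₂(0.0656) = 0.2578
  p(2,2)=10/61: -0.1639 × log₂(0.1639) = 0.4277
H(X,Y) = 2.9675 bits


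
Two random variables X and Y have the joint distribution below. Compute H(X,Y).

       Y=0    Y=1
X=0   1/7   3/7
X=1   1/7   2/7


H(X,Y) = -Σ p(x,y) log₂ p(x,y)
  p(0,0)=1/7: -0.1429 × log₂(0.1429) = 0.4011
  p(0,1)=3/7: -0.4286 × log₂(0.4286) = 0.5239
  p(1,0)=1/7: -0.1429 × log₂(0.1429) = 0.4011
  p(1,1)=2/7: -0.2857 × log₂(0.2857) = 0.5164
H(X,Y) = 1.8424 bits


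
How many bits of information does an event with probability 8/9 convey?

Information content I(x) = -log₂(p(x))
I = -log₂(8/9) = -log₂(0.8889)
I = 0.1699 bits


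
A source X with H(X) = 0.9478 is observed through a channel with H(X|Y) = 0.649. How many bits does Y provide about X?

I(X;Y) = H(X) - H(X|Y)
I(X;Y) = 0.9478 - 0.649 = 0.2988 bits


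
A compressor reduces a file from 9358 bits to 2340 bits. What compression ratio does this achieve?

Compression ratio = Original / Compressed
= 9358 / 2340 = 4.00:1


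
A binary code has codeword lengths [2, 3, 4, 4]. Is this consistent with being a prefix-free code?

Kraft inequality: Σ 2^(-l_i) ≤ 1 for prefix-free code
Calculating: 2^(-2) + 2^(-3) + 2^(-4) + 2^(-4)
= 0.25 + 0.125 + 0.0625 + 0.0625
= 0.5000
Since 0.5000 ≤ 1, prefix-free code exists


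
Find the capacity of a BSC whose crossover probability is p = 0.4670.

For BSC with error probability p:
C = 1 - H(p) where H(p) is binary entropy
H(0.4670) = -0.4670 × log₂(0.4670) - 0.5330 × log₂(0.5330)
H(p) = 0.9969
C = 1 - 0.9969 = 0.0031 bits/use


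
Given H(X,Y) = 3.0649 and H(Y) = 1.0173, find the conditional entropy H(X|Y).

Chain rule: H(X,Y) = H(X|Y) + H(Y)
H(X|Y) = H(X,Y) - H(Y) = 3.0649 - 1.0173 = 2.0476 bits


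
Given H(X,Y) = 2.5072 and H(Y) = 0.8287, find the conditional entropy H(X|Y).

Chain rule: H(X,Y) = H(X|Y) + H(Y)
H(X|Y) = H(X,Y) - H(Y) = 2.5072 - 0.8287 = 1.6785 bits


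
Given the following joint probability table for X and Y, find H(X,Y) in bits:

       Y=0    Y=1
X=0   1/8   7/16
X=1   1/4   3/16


H(X,Y) = -Σ p(x,y) log₂ p(x,y)
  p(0,0)=1/8: -0.1250 × log₂(0.1250) = 0.3750
  p(0,1)=7/16: -0.4375 × log₂(0.4375) = 0.5218
  p(1,0)=1/4: -0.2500 × log₂(0.2500) = 0.5000
  p(1,1)=3/16: -0.1875 × log₂(0.1875) = 0.4528
H(X,Y) = 1.8496 bits


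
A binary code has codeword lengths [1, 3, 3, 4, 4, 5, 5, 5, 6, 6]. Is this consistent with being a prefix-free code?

Kraft inequality: Σ 2^(-l_i) ≤ 1 for prefix-free code
Calculating: 2^(-1) + 2^(-3) + 2^(-3) + 2^(-4) + 2^(-4) + 2^(-5) + 2^(-5) + 2^(-5) + 2^(-6) + 2^(-6)
= 0.5 + 0.125 + 0.125 + 0.0625 + 0.0625 + 0.03125 + 0.03125 + 0.03125 + 0.015625 + 0.015625
= 1.0000
Since 1.0000 ≤ 1, prefix-free code exists


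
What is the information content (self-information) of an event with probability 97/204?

Information content I(x) = -log₂(p(x))
I = -log₂(97/204) = -log₂(0.4755)
I = 1.0725 bits


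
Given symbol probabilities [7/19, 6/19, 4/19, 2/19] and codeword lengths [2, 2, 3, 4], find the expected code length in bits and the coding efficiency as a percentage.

Average length L = Σ p_i × l_i = 2.4211 bits
Entropy H = 1.8710 bits
Efficiency η = H/L × 100% = 77.28%


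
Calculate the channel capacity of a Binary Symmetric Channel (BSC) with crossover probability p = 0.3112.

For BSC with error probability p:
C = 1 - H(p) where H(p) is binary entropy
H(0.3112) = -0.3112 × log₂(0.3112) - 0.6888 × log₂(0.6888)
H(p) = 0.8946
C = 1 - 0.8946 = 0.1054 bits/use


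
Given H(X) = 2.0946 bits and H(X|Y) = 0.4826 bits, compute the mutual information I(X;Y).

I(X;Y) = H(X) - H(X|Y)
I(X;Y) = 2.0946 - 0.4826 = 1.612 bits


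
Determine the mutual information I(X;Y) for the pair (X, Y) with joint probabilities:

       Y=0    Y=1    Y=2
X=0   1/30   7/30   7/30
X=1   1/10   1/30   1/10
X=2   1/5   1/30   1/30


H(X) = 1.4984, H(Y) = 1.5801, H(X,Y) = 2.7628
I(X;Y) = H(X) + H(Y) - H(X,Y) = 0.3157 bits


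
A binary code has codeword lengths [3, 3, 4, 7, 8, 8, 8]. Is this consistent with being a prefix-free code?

Kraft inequality: Σ 2^(-l_i) ≤ 1 for prefix-free code
Calculating: 2^(-3) + 2^(-3) + 2^(-4) + 2^(-7) + 2^(-8) + 2^(-8) + 2^(-8)
= 0.125 + 0.125 + 0.0625 + 0.0078125 + 0.00390625 + 0.00390625 + 0.00390625
= 0.3320
Since 0.3320 ≤ 1, prefix-free code exists


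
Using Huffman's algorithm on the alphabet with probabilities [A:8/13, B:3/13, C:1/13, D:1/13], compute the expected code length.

Huffman tree construction:
Combine smallest probabilities repeatedly
Resulting codes:
  A: 1 (length 1)
  B: 01 (length 2)
  C: 000 (length 3)
  D: 001 (length 3)
Average length = Σ p(s) × length(s) = 1.5385 bits


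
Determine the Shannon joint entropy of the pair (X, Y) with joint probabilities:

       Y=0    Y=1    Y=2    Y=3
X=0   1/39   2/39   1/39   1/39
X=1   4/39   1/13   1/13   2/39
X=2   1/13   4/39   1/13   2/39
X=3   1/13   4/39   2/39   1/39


H(X,Y) = -Σ p(x,y) log₂ p(x,y)
  p(0,0)=1/39: -0.0256 × log₂(0.0256) = 0.1355
  p(0,1)=2/39: -0.0513 × log₂(0.0513) = 0.2198
  p(0,2)=1/39: -0.0256 × log₂(0.0256) = 0.1355
  p(0,3)=1/39: -0.0256 × log₂(0.0256) = 0.1355
  p(1,0)=4/39: -0.1026 × log₂(0.1026) = 0.3370
  p(1,1)=1/13: -0.0769 × log₂(0.0769) = 0.2846
  p(1,2)=1/13: -0.0769 × log₂(0.0769) = 0.2846
  p(1,3)=2/39: -0.0513 × log₂(0.0513) = 0.2198
  p(2,0)=1/13: -0.0769 × log₂(0.0769) = 0.2846
  p(2,1)=4/39: -0.1026 × log₂(0.1026) = 0.3370
  p(2,2)=1/13: -0.0769 × log₂(0.0769) = 0.2846
  p(2,3)=2/39: -0.0513 × log₂(0.0513) = 0.2198
  p(3,0)=1/13: -0.0769 × log₂(0.0769) = 0.2846
  p(3,1)=4/39: -0.1026 × log₂(0.1026) = 0.3370
  p(3,2)=2/39: -0.0513 × log₂(0.0513) = 0.2198
  p(3,3)=1/39: -0.0256 × log₂(0.0256) = 0.1355
H(X,Y) = 3.8553 bits


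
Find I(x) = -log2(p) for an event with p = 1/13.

Information content I(x) = -log₂(p(x))
I = -log₂(1/13) = -log₂(0.0769)
I = 3.7004 bits


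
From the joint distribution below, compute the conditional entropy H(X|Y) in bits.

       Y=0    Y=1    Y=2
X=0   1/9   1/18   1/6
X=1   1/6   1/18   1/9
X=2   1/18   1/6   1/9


H(X|Y) = Σ_y p(y) H(X|Y=y)
  p(Y=0) = 1/3, H(X|Y=0) = 1.4591
  p(Y=1) = 5/18, H(X|Y=1) = 1.3710
  p(Y=2) = 7/18, H(X|Y=2) = 1.5567
H(X|Y) = 0.3333×1.4591 + 0.2778×1.3710 + 0.3889×1.5567 = 1.4726 bits


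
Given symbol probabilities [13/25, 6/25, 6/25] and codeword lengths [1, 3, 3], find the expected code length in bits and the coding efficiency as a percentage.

Average length L = Σ p_i × l_i = 1.9600 bits
Entropy H = 1.4788 bits
Efficiency η = H/L × 100% = 75.45%


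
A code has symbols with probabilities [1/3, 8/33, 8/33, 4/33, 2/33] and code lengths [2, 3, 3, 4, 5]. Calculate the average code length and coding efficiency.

Average length L = Σ p_i × l_i = 2.9091 bits
Entropy H = 2.1337 bits
Efficiency η = H/L × 100% = 73.35%


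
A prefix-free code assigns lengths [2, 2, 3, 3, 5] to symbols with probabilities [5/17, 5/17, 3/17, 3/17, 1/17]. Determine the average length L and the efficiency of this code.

Average length L = Σ p_i × l_i = 2.5294 bits
Entropy H = 2.1622 bits
Efficiency η = H/L × 100% = 85.48%


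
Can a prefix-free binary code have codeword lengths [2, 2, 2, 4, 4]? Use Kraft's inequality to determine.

Kraft inequality: Σ 2^(-l_i) ≤ 1 for prefix-free code
Calculating: 2^(-2) + 2^(-2) + 2^(-2) + 2^(-4) + 2^(-4)
= 0.25 + 0.25 + 0.25 + 0.0625 + 0.0625
= 0.8750
Since 0.8750 ≤ 1, prefix-free code exists


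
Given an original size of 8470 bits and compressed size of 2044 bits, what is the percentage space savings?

Space savings = (1 - Compressed/Original) × 100%
= (1 - 2044/8470) × 100%
= 75.87%


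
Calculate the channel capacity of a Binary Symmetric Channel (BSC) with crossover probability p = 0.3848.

For BSC with error probability p:
C = 1 - H(p) where H(p) is binary entropy
H(0.3848) = -0.3848 × log₂(0.3848) - 0.6152 × log₂(0.6152)
H(p) = 0.9614
C = 1 - 0.9614 = 0.0386 bits/use


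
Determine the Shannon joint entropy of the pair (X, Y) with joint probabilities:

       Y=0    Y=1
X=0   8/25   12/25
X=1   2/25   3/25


H(X,Y) = -Σ p(x,y) log₂ p(x,y)
  p(0,0)=8/25: -0.3200 × log₂(0.3200) = 0.5260
  p(0,1)=12/25: -0.4800 × log₂(0.4800) = 0.5083
  p(1,0)=2/25: -0.0800 × log₂(0.0800) = 0.2915
  p(1,1)=3/25: -0.1200 × log₂(0.1200) = 0.3671
H(X,Y) = 1.6929 bits


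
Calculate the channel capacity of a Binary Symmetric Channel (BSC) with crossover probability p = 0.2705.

For BSC with error probability p:
C = 1 - H(p) where H(p) is binary entropy
H(0.2705) = -0.2705 × log₂(0.2705) - 0.7295 × log₂(0.7295)
H(p) = 0.8422
C = 1 - 0.8422 = 0.1578 bits/use


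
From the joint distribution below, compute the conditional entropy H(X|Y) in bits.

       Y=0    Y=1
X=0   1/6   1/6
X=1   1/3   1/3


H(X|Y) = Σ_y p(y) H(X|Y=y)
  p(Y=0) = 1/2, H(X|Y=0) = 0.9183
  p(Y=1) = 1/2, H(X|Y=1) = 0.9183
H(X|Y) = 0.5000×0.9183 + 0.5000×0.9183 = 0.9183 bits


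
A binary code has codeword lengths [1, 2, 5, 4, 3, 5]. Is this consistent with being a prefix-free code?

Kraft inequality: Σ 2^(-l_i) ≤ 1 for prefix-free code
Calculating: 2^(-1) + 2^(-2) + 2^(-5) + 2^(-4) + 2^(-3) + 2^(-5)
= 0.5 + 0.25 + 0.03125 + 0.0625 + 0.125 + 0.03125
= 1.0000
Since 1.0000 ≤ 1, prefix-free code exists


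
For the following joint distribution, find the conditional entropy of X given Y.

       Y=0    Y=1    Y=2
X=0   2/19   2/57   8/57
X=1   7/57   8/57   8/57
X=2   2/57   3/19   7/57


H(X|Y) = Σ_y p(y) H(X|Y=y)
  p(Y=0) = 5/19, H(X|Y=0) = 1.4295
  p(Y=1) = 1/3, H(X|Y=1) = 1.3780
  p(Y=2) = 23/57, H(X|Y=2) = 1.5822
H(X|Y) = 0.2632×1.4295 + 0.3333×1.3780 + 0.4035×1.5822 = 1.4739 bits


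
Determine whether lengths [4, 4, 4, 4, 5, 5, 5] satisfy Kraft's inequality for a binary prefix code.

Kraft inequality: Σ 2^(-l_i) ≤ 1 for prefix-free code
Calculating: 2^(-4) + 2^(-4) + 2^(-4) + 2^(-4) + 2^(-5) + 2^(-5) + 2^(-5)
= 0.0625 + 0.0625 + 0.0625 + 0.0625 + 0.03125 + 0.03125 + 0.03125
= 0.3438
Since 0.3438 ≤ 1, prefix-free code exists


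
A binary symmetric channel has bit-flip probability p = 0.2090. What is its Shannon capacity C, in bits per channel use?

For BSC with error probability p:
C = 1 - H(p) where H(p) is binary entropy
H(0.2090) = -0.2090 × log₂(0.2090) - 0.7910 × log₂(0.7910)
H(p) = 0.7396
C = 1 - 0.7396 = 0.2604 bits/use


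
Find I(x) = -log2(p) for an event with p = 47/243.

Information content I(x) = -log₂(p(x))
I = -log₂(47/243) = -log₂(0.1934)
I = 2.3702 bits


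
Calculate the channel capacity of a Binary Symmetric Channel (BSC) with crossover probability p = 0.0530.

For BSC with error probability p:
C = 1 - H(p) where H(p) is binary entropy
H(0.0530) = -0.0530 × log₂(0.0530) - 0.9470 × log₂(0.9470)
H(p) = 0.2990
C = 1 - 0.2990 = 0.7010 bits/use


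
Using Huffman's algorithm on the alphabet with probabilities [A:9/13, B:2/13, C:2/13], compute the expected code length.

Huffman tree construction:
Combine smallest probabilities repeatedly
Resulting codes:
  A: 1 (length 1)
  B: 00 (length 2)
  C: 01 (length 2)
Average length = Σ p(s) × length(s) = 1.3077 bits


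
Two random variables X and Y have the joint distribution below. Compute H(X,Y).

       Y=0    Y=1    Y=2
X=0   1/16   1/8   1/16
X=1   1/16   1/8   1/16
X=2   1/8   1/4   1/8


H(X,Y) = -Σ p(x,y) log₂ p(x,y)
  p(0,0)=1/16: -0.0625 × log₂(0.0625) = 0.2500
  p(0,1)=1/8: -0.1250 × log₂(0.1250) = 0.3750
  p(0,2)=1/16: -0.0625 × log₂(0.0625) = 0.2500
  p(1,0)=1/16: -0.0625 × log₂(0.0625) = 0.2500
  p(1,1)=1/8: -0.1250 × log₂(0.1250) = 0.3750
  p(1,2)=1/16: -0.0625 × log₂(0.0625) = 0.2500
  p(2,0)=1/8: -0.1250 × log₂(0.1250) = 0.3750
  p(2,1)=1/4: -0.2500 × log₂(0.2500) = 0.5000
  p(2,2)=1/8: -0.1250 × log₂(0.1250) = 0.3750
H(X,Y) = 3.0000 bits


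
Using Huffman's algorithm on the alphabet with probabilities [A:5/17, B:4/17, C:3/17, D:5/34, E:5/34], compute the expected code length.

Huffman tree construction:
Combine smallest probabilities repeatedly
Resulting codes:
  A: 10 (length 2)
  B: 01 (length 2)
  C: 00 (length 2)
  D: 110 (length 3)
  E: 111 (length 3)
Average length = Σ p(s) × length(s) = 2.2941 bits


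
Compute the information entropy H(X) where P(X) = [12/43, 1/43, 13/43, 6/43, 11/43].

H(X) = -Σ p(x) log₂ p(x)
  -12/43 × log₂(12/43) = 0.5139
  -1/43 × log₂(1/43) = 0.1262
  -13/43 × log₂(13/43) = 0.5218
  -6/43 × log₂(6/43) = 0.3965
  -11/43 × log₂(11/43) = 0.5031
H(X) = 2.0614 bits


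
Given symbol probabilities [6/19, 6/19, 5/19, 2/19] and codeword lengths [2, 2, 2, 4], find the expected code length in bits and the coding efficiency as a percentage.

Average length L = Σ p_i × l_i = 2.2105 bits
Entropy H = 1.8990 bits
Efficiency η = H/L × 100% = 85.91%


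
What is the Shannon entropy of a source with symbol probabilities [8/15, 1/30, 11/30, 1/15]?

H(X) = -Σ p(x) log₂ p(x)
  -8/15 × log₂(8/15) = 0.4837
  -1/30 × log₂(1/30) = 0.1636
  -11/30 × log₂(11/30) = 0.5307
  -1/15 × log₂(1/15) = 0.2605
H(X) = 1.4384 bits


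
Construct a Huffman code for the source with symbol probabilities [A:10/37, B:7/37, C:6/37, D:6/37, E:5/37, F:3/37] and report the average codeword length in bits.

Huffman tree construction:
Combine smallest probabilities repeatedly
Resulting codes:
  A: 10 (length 2)
  B: 00 (length 2)
  C: 110 (length 3)
  D: 111 (length 3)
  E: 011 (length 3)
  F: 010 (length 3)
Average length = Σ p(s) × length(s) = 2.5405 bits


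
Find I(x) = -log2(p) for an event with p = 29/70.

Information content I(x) = -log₂(p(x))
I = -log₂(29/70) = -log₂(0.4143)
I = 1.2713 bits


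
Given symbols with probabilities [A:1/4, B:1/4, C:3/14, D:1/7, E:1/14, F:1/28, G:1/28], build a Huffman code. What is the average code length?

Huffman tree construction:
Combine smallest probabilities repeatedly
Resulting codes:
  A: 01 (length 2)
  B: 10 (length 2)
  C: 00 (length 2)
  D: 110 (length 3)
  E: 1110 (length 4)
  F: 11110 (length 5)
  G: 11111 (length 5)
Average length = Σ p(s) × length(s) = 2.5000 bits


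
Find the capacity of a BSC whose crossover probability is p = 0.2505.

For BSC with error probability p:
C = 1 - H(p) where H(p) is binary entropy
H(0.2505) = -0.2505 × log₂(0.2505) - 0.7495 × log₂(0.7495)
H(p) = 0.8121
C = 1 - 0.8121 = 0.1879 bits/use


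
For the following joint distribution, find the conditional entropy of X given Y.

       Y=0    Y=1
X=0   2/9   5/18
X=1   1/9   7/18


H(X|Y) = Σ_y p(y) H(X|Y=y)
  p(Y=0) = 1/3, H(X|Y=0) = 0.9183
  p(Y=1) = 2/3, H(X|Y=1) = 0.9799
H(X|Y) = 0.3333×0.9183 + 0.6667×0.9799 = 0.9593 bits


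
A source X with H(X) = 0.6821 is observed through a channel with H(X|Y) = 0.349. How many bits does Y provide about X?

I(X;Y) = H(X) - H(X|Y)
I(X;Y) = 0.6821 - 0.349 = 0.3331 bits


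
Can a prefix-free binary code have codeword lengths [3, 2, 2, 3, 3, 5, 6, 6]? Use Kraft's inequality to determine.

Kraft inequality: Σ 2^(-l_i) ≤ 1 for prefix-free code
Calculating: 2^(-3) + 2^(-2) + 2^(-2) + 2^(-3) + 2^(-3) + 2^(-5) + 2^(-6) + 2^(-6)
= 0.125 + 0.25 + 0.25 + 0.125 + 0.125 + 0.03125 + 0.015625 + 0.015625
= 0.9375
Since 0.9375 ≤ 1, prefix-free code exists


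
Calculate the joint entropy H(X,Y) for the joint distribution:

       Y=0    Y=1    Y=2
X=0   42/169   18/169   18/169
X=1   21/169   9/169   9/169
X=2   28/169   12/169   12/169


H(X,Y) = -Σ p(x,y) log₂ p(x,y)
  p(0,0)=42/169: -0.2485 × log₂(0.2485) = 0.4992
  p(0,1)=18/169: -0.1065 × log₂(0.1065) = 0.3441
  p(0,2)=18/169: -0.1065 × log₂(0.1065) = 0.3441
  p(1,0)=21/169: -0.1243 × log₂(0.1243) = 0.3738
  p(1,1)=9/169: -0.0533 × log₂(0.0533) = 0.2253
  p(1,2)=9/169: -0.0533 × log₂(0.0533) = 0.2253
  p(2,0)=28/169: -0.1657 × log₂(0.1657) = 0.4297
  p(2,1)=12/169: -0.0710 × log₂(0.0710) = 0.2710
  p(2,2)=12/169: -0.0710 × log₂(0.0710) = 0.2710
H(X,Y) = 2.9835 bits


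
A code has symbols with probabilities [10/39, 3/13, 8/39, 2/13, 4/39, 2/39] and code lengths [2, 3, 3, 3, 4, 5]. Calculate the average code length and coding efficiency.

Average length L = Σ p_i × l_i = 2.9487 bits
Entropy H = 2.4326 bits
Efficiency η = H/L × 100% = 82.50%


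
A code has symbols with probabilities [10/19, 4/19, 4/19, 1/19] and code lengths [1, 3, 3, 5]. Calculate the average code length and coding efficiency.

Average length L = Σ p_i × l_i = 2.0526 bits
Entropy H = 1.6574 bits
Efficiency η = H/L × 100% = 80.75%


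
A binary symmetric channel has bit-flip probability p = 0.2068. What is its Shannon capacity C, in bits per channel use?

For BSC with error probability p:
C = 1 - H(p) where H(p) is binary entropy
H(0.2068) = -0.2068 × log₂(0.2068) - 0.7932 × log₂(0.7932)
H(p) = 0.7353
C = 1 - 0.7353 = 0.2647 bits/use


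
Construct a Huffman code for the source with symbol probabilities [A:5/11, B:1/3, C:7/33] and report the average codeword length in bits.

Huffman tree construction:
Combine smallest probabilities repeatedly
Resulting codes:
  A: 0 (length 1)
  B: 11 (length 2)
  C: 10 (length 2)
Average length = Σ p(s) × length(s) = 1.5455 bits


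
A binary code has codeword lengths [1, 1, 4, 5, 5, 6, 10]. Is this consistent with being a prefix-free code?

Kraft inequality: Σ 2^(-l_i) ≤ 1 for prefix-free code
Calculating: 2^(-1) + 2^(-1) + 2^(-4) + 2^(-5) + 2^(-5) + 2^(-6) + 2^(-10)
= 0.5 + 0.5 + 0.0625 + 0.03125 + 0.03125 + 0.015625 + 0.0009765625
= 1.1416
Since 1.1416 > 1, prefix-free code does not exist


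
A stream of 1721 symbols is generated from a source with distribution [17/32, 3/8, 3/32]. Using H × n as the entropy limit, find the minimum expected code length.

Entropy H = 1.3356 bits/symbol
Minimum bits = H × n = 1.3356 × 1721
= 2298.54 bits


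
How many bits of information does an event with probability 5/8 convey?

Information content I(x) = -log₂(p(x))
I = -log₂(5/8) = -log₂(0.6250)
I = 0.6781 bits


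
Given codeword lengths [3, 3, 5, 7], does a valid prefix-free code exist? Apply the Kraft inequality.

Kraft inequality: Σ 2^(-l_i) ≤ 1 for prefix-free code
Calculating: 2^(-3) + 2^(-3) + 2^(-5) + 2^(-7)
= 0.125 + 0.125 + 0.03125 + 0.0078125
= 0.2891
Since 0.2891 ≤ 1, prefix-free code exists


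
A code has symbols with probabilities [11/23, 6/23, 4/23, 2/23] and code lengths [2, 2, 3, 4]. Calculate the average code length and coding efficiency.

Average length L = Σ p_i × l_i = 2.3478 bits
Entropy H = 1.7599 bits
Efficiency η = H/L × 100% = 74.96%


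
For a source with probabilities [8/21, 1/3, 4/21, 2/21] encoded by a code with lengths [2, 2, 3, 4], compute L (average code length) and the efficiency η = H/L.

Average length L = Σ p_i × l_i = 2.3810 bits
Entropy H = 1.8375 bits
Efficiency η = H/L × 100% = 77.17%


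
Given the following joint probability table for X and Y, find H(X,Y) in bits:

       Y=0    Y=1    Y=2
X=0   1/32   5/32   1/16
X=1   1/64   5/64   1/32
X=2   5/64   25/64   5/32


H(X,Y) = -Σ p(x,y) log₂ p(x,y)
  p(0,0)=1/32: -0.0312 × log₂(0.0312) = 0.1562
  p(0,1)=5/32: -0.1562 × log₂(0.1562) = 0.4184
  p(0,2)=1/16: -0.0625 × log₂(0.0625) = 0.2500
  p(1,0)=1/64: -0.0156 × log₂(0.0156) = 0.0938
  p(1,1)=5/64: -0.0781 × log₂(0.0781) = 0.2873
  p(1,2)=1/32: -0.0312 × log₂(0.0312) = 0.1562
  p(2,0)=5/64: -0.0781 × log₂(0.0781) = 0.2873
  p(2,1)=25/64: -0.3906 × log₂(0.3906) = 0.5297
  p(2,2)=5/32: -0.1562 × log₂(0.1562) = 0.4184
H(X,Y) = 2.5976 bits


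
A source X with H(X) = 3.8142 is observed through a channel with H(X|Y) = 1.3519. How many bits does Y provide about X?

I(X;Y) = H(X) - H(X|Y)
I(X;Y) = 3.8142 - 1.3519 = 2.4623 bits


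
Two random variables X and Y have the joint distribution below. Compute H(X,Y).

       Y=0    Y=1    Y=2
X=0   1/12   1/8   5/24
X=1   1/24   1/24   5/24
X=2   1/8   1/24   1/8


H(X,Y) = -Σ p(x,y) log₂ p(x,y)
  p(0,0)=1/12: -0.0833 × log₂(0.0833) = 0.2987
  p(0,1)=1/8: -0.1250 × log₂(0.1250) = 0.3750
  p(0,2)=5/24: -0.2083 × log₂(0.2083) = 0.4715
  p(1,0)=1/24: -0.0417 × log₂(0.0417) = 0.1910
  p(1,1)=1/24: -0.0417 × log₂(0.0417) = 0.1910
  p(1,2)=5/24: -0.2083 × log₂(0.2083) = 0.4715
  p(2,0)=1/8: -0.1250 × log₂(0.1250) = 0.3750
  p(2,1)=1/24: -0.0417 × log₂(0.0417) = 0.1910
  p(2,2)=1/8: -0.1250 × log₂(0.1250) = 0.3750
H(X,Y) = 2.9398 bits


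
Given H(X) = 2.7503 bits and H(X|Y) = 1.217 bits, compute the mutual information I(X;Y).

I(X;Y) = H(X) - H(X|Y)
I(X;Y) = 2.7503 - 1.217 = 1.5333 bits


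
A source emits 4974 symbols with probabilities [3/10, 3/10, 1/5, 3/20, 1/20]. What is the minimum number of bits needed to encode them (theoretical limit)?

Entropy H = 2.1332 bits/symbol
Minimum bits = H × n = 2.1332 × 4974
= 10610.57 bits


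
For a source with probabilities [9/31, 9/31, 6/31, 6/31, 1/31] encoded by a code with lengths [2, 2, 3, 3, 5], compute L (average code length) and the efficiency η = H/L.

Average length L = Σ p_i × l_i = 2.4839 bits
Entropy H = 2.1130 bits
Efficiency η = H/L × 100% = 85.07%


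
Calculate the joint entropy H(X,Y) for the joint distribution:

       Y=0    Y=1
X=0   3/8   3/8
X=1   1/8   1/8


H(X,Y) = -Σ p(x,y) log₂ p(x,y)
  p(0,0)=3/8: -0.3750 × log₂(0.3750) = 0.5306
  p(0,1)=3/8: -0.3750 × log₂(0.3750) = 0.5306
  p(1,0)=1/8: -0.1250 × log₂(0.1250) = 0.3750
  p(1,1)=1/8: -0.1250 × log₂(0.1250) = 0.3750
H(X,Y) = 1.8113 bits


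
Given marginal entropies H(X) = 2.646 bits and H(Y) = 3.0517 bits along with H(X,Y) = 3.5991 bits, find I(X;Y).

I(X;Y) = H(X) + H(Y) - H(X,Y)
I(X;Y) = 2.646 + 3.0517 - 3.5991 = 2.0986 bits


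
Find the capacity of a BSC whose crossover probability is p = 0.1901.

For BSC with error probability p:
C = 1 - H(p) where H(p) is binary entropy
H(0.1901) = -0.1901 × log₂(0.1901) - 0.8099 × log₂(0.8099)
H(p) = 0.7017
C = 1 - 0.7017 = 0.2983 bits/use


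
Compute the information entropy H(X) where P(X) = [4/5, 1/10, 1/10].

H(X) = -Σ p(x) log₂ p(x)
  -4/5 × log₂(4/5) = 0.2575
  -1/10 × log₂(1/10) = 0.3322
  -1/10 × log₂(1/10) = 0.3322
H(X) = 0.9219 bits


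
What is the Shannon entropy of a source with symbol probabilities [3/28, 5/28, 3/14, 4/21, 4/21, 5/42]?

H(X) = -Σ p(x) log₂ p(x)
  -3/28 × log₂(3/28) = 0.3453
  -5/28 × log₂(5/28) = 0.4438
  -3/14 × log₂(3/14) = 0.4762
  -4/21 × log₂(4/21) = 0.4557
  -4/21 × log₂(4/21) = 0.4557
  -5/42 × log₂(5/42) = 0.3655
H(X) = 2.5422 bits


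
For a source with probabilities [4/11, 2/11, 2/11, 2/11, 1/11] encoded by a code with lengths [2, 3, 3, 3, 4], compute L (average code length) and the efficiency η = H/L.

Average length L = Σ p_i × l_i = 2.7273 bits
Entropy H = 2.1867 bits
Efficiency η = H/L × 100% = 80.18%


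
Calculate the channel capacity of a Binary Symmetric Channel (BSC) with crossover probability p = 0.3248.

For BSC with error probability p:
C = 1 - H(p) where H(p) is binary entropy
H(0.3248) = -0.3248 × log₂(0.3248) - 0.6752 × log₂(0.6752)
H(p) = 0.9095
C = 1 - 0.9095 = 0.0905 bits/use


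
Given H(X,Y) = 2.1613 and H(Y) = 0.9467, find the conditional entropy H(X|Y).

Chain rule: H(X,Y) = H(X|Y) + H(Y)
H(X|Y) = H(X,Y) - H(Y) = 2.1613 - 0.9467 = 1.2146 bits


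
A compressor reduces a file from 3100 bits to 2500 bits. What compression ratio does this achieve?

Compression ratio = Original / Compressed
= 3100 / 2500 = 1.24:1


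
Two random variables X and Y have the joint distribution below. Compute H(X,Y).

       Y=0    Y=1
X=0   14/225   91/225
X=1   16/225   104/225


H(X,Y) = -Σ p(x,y) log₂ p(x,y)
  p(0,0)=14/225: -0.0622 × log₂(0.0622) = 0.2493
  p(0,1)=91/225: -0.4044 × log₂(0.4044) = 0.5282
  p(1,0)=16/225: -0.0711 × log₂(0.0711) = 0.2712
  p(1,1)=104/225: -0.4622 × log₂(0.4622) = 0.5146
H(X,Y) = 1.5633 bits


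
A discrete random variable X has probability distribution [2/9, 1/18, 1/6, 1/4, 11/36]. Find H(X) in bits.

H(X) = -Σ p(x) log₂ p(x)
  -2/9 × log₂(2/9) = 0.4822
  -1/18 × log₂(1/18) = 0.2317
  -1/6 × log₂(1/6) = 0.4308
  -1/4 × log₂(1/4) = 0.5000
  -11/36 × log₂(11/36) = 0.5227
H(X) = 2.1673 bits


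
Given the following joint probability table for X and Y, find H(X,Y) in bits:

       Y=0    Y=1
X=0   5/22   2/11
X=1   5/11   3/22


H(X,Y) = -Σ p(x,y) log₂ p(x,y)
  p(0,0)=5/22: -0.2273 × log₂(0.2273) = 0.4858
  p(0,1)=2/11: -0.1818 × log₂(0.1818) = 0.4472
  p(1,0)=5/11: -0.4545 × log₂(0.4545) = 0.5170
  p(1,1)=3/22: -0.1364 × log₂(0.1364) = 0.3920
H(X,Y) = 1.8420 bits


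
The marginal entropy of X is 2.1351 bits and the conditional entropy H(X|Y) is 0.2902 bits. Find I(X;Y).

I(X;Y) = H(X) - H(X|Y)
I(X;Y) = 2.1351 - 0.2902 = 1.8449 bits


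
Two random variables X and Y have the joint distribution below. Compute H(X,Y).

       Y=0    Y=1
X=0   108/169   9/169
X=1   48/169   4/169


H(X,Y) = -Σ p(x,y) log₂ p(x,y)
  p(0,0)=108/169: -0.6391 × log₂(0.6391) = 0.4128
  p(0,1)=9/169: -0.0533 × log₂(0.0533) = 0.2253
  p(1,0)=48/169: -0.2840 × log₂(0.2840) = 0.5158
  p(1,1)=4/169: -0.0237 × log₂(0.0237) = 0.1278
H(X,Y) = 1.2817 bits


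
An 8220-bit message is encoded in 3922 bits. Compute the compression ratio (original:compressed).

Compression ratio = Original / Compressed
= 8220 / 3922 = 2.10:1


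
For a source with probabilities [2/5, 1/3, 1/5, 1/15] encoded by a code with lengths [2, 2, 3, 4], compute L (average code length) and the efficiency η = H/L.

Average length L = Σ p_i × l_i = 2.3333 bits
Entropy H = 1.7819 bits
Efficiency η = H/L × 100% = 76.37%


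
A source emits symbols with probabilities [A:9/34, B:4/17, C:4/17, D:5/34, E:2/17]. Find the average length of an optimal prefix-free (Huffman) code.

Huffman tree construction:
Combine smallest probabilities repeatedly
Resulting codes:
  A: 10 (length 2)
  B: 00 (length 2)
  C: 01 (length 2)
  D: 111 (length 3)
  E: 110 (length 3)
Average length = Σ p(s) × length(s) = 2.2647 bits


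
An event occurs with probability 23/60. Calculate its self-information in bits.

Information content I(x) = -log₂(p(x))
I = -log₂(23/60) = -log₂(0.3833)
I = 1.3833 bits


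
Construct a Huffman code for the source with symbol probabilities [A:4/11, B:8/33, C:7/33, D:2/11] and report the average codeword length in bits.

Huffman tree construction:
Combine smallest probabilities repeatedly
Resulting codes:
  A: 11 (length 2)
  B: 10 (length 2)
  C: 01 (length 2)
  D: 00 (length 2)
Average length = Σ p(s) × length(s) = 2.0000 bits


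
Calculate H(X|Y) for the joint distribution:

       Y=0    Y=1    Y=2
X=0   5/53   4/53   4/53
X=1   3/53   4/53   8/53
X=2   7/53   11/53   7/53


H(X|Y) = Σ_y p(y) H(X|Y=y)
  p(Y=0) = 15/53, H(X|Y=0) = 1.5058
  p(Y=1) = 19/53, H(X|Y=1) = 1.4030
  p(Y=2) = 19/53, H(X|Y=2) = 1.5294
H(X|Y) = 0.2830×1.5058 + 0.3585×1.4030 + 0.3585×1.5294 = 1.4774 bits


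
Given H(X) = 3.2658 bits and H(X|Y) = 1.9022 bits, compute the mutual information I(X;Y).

I(X;Y) = H(X) - H(X|Y)
I(X;Y) = 3.2658 - 1.9022 = 1.3636 bits


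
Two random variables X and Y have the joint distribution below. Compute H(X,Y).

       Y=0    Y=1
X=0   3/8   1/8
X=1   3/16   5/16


H(X,Y) = -Σ p(x,y) log₂ p(x,y)
  p(0,0)=3/8: -0.3750 × log₂(0.3750) = 0.5306
  p(0,1)=1/8: -0.1250 × log₂(0.1250) = 0.3750
  p(1,0)=3/16: -0.1875 × log₂(0.1875) = 0.4528
  p(1,1)=5/16: -0.3125 × log₂(0.3125) = 0.5244
H(X,Y) = 1.8829 bits


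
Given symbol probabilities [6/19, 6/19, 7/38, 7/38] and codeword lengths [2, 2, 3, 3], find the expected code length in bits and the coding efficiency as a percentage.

Average length L = Σ p_i × l_i = 2.3684 bits
Entropy H = 1.9495 bits
Efficiency η = H/L × 100% = 82.31%


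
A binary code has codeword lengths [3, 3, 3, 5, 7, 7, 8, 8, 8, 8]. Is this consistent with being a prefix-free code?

Kraft inequality: Σ 2^(-l_i) ≤ 1 for prefix-free code
Calculating: 2^(-3) + 2^(-3) + 2^(-3) + 2^(-5) + 2^(-7) + 2^(-7) + 2^(-8) + 2^(-8) + 2^(-8) + 2^(-8)
= 0.125 + 0.125 + 0.125 + 0.03125 + 0.0078125 + 0.0078125 + 0.00390625 + 0.00390625 + 0.00390625 + 0.00390625
= 0.4375
Since 0.4375 ≤ 1, prefix-free code exists
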